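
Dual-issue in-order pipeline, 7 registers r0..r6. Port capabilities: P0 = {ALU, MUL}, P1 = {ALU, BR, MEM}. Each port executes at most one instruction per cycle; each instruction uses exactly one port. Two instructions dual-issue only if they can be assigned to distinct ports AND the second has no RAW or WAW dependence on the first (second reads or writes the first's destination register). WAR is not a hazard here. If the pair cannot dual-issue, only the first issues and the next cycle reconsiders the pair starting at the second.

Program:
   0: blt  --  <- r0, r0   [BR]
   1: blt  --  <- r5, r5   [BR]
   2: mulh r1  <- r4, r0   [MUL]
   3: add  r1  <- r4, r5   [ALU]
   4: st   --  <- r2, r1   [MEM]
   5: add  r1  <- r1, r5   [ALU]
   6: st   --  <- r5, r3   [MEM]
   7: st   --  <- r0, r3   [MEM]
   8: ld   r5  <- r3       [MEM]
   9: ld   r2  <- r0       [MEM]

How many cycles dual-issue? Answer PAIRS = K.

t=0 i0:blt ; no-port BR/BR
t=1 i1+i2:blt;mulh ; 2-wide
t=2 i3:add ; RAW r1
t=3 i4+i5:st;add ; 2-wide
t=4 i6:st ; no-port MEM/MEM
t=5 i7:st ; no-port MEM/MEM
t=6 i8:ld ; no-port MEM/MEM
t=7 i9:ld ; tail

PAIRS = 2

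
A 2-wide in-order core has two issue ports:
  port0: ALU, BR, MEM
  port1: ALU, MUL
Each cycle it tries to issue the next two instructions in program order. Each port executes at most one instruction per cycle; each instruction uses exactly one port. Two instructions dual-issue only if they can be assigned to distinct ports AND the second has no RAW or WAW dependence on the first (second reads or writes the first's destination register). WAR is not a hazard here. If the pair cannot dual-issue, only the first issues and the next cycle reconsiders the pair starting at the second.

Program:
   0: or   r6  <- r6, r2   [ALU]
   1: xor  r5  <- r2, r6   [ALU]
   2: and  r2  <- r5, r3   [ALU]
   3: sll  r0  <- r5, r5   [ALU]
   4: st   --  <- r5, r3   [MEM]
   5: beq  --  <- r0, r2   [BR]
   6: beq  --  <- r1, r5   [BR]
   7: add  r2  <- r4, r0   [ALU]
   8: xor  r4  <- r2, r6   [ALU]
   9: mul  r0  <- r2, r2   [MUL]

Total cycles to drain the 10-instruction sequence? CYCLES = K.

#0 head=0: or i0 RAW r6
#1 head=1: xor i1 RAW r5
#2 head=2: and sll i2/i3 dual
#3 head=4: st i4 no-port MEM/BR
#4 head=5: beq i5 no-port BR/BR
#5 head=6: beq add i6/i7 dual
#6 head=8: xor mul i8/i9 dual

CYCLES = 7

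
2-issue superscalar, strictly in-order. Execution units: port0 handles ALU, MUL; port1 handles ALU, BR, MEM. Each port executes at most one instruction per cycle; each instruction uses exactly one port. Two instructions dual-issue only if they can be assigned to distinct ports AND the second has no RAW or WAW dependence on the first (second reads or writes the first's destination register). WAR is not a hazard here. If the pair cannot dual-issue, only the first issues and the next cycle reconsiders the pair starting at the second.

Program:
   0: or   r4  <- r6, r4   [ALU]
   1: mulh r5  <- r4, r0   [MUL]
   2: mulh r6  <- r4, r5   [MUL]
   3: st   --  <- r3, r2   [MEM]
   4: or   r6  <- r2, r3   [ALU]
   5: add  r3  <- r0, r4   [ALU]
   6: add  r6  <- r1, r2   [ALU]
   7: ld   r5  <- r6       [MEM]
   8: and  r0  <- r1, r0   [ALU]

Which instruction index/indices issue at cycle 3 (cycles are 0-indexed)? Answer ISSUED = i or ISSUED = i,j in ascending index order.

ISSUED = 4,5

0. or @i0  | RAW r4
1. mulh @i1  | no-port MUL/MUL
2. mulh st @i2+i3  | 2-wide
3. or add @i4+i5  | 2-wide
4. add @i6  | RAW r6
5. ld and @i7+i8  | 2-wide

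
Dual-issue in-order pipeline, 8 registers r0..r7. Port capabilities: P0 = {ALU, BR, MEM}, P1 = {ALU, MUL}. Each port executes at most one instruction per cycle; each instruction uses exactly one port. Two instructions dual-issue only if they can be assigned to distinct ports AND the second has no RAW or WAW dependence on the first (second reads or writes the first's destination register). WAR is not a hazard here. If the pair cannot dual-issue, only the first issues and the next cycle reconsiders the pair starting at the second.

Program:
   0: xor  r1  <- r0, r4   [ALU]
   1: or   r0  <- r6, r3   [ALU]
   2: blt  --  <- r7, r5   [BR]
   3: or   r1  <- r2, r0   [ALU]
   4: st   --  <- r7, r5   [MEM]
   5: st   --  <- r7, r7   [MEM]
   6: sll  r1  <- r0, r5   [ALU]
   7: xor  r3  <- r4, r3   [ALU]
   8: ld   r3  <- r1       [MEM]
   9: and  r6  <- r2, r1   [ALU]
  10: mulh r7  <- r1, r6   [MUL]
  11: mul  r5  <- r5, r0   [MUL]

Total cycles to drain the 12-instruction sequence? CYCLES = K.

CYCLES = 8

c0: i0,i1 xor.ALU;or.ALU  pair
c1: i2,i3 blt.BR;or.ALU  pair
c2: i4 st.MEM  no-port MEM/MEM
c3: i5,i6 st.MEM;sll.ALU  pair
c4: i7 xor.ALU  WAW r3
c5: i8,i9 ld.MEM;and.ALU  pair
c6: i10 mulh.MUL  no-port MUL/MUL
c7: i11 mul.MUL  tail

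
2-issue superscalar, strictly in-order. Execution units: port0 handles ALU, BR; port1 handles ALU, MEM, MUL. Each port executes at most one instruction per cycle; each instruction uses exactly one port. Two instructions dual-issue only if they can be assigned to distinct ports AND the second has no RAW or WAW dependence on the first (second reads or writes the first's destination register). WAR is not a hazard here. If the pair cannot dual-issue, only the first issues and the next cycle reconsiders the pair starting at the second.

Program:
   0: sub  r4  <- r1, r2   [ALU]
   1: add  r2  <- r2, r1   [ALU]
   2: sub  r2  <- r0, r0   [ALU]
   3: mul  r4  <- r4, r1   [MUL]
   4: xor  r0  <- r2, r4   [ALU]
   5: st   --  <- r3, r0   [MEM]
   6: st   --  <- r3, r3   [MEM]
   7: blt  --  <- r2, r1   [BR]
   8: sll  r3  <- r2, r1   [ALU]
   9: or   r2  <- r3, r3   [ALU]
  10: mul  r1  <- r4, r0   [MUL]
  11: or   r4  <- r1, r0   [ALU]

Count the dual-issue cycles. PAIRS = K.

0. sub.ALU;add.ALU @i0+i1  | pair
1. sub.ALU;mul.MUL @i2+i3  | pair
2. xor.ALU @i4  | RAW r0
3. st.MEM @i5  | no-port MEM/MEM
4. st.MEM;blt.BR @i6+i7  | pair
5. sll.ALU @i8  | RAW r3
6. or.ALU;mul.MUL @i9+i10  | pair
7. or.ALU @i11  | tail

PAIRS = 4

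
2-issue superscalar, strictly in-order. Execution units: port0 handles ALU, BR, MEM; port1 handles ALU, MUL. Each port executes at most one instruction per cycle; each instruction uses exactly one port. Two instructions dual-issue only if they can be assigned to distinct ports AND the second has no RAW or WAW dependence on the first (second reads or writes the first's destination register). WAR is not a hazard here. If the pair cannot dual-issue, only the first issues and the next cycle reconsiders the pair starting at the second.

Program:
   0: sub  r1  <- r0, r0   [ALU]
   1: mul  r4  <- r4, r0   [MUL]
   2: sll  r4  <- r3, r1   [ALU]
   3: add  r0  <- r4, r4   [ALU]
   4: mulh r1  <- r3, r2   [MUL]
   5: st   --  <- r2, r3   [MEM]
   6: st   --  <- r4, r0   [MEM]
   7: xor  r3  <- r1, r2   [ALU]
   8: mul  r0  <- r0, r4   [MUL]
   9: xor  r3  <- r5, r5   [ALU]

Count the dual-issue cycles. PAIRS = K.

PAIRS = 4

t=0 i0,i1:sub.ALU;mul.MUL ; pair
t=1 i2:sll.ALU ; RAW r4
t=2 i3,i4:add.ALU;mulh.MUL ; pair
t=3 i5:st.MEM ; no-port MEM/MEM
t=4 i6,i7:st.MEM;xor.ALU ; pair
t=5 i8,i9:mul.MUL;xor.ALU ; pair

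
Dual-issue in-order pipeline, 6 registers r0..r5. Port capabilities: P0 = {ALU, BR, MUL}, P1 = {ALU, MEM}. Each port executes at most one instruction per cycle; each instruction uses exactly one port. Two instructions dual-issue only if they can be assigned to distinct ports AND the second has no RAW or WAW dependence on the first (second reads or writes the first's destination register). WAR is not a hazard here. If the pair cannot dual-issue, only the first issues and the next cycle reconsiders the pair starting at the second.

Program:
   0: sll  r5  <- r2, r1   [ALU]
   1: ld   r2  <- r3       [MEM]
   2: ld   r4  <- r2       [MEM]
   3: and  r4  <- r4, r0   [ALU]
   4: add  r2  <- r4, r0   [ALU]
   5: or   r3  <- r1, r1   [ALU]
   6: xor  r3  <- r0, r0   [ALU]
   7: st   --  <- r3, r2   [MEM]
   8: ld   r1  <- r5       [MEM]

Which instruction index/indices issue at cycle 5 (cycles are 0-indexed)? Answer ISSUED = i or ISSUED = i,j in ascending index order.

[0] i0&i1  sll ld  -- pair
[1] i2  ld  -- RAW+WAW r4
[2] i3  and  -- RAW r4
[3] i4&i5  add or  -- pair
[4] i6  xor  -- RAW r3
[5] i7  st  -- no-port MEM/MEM
[6] i8  ld  -- tail

ISSUED = 7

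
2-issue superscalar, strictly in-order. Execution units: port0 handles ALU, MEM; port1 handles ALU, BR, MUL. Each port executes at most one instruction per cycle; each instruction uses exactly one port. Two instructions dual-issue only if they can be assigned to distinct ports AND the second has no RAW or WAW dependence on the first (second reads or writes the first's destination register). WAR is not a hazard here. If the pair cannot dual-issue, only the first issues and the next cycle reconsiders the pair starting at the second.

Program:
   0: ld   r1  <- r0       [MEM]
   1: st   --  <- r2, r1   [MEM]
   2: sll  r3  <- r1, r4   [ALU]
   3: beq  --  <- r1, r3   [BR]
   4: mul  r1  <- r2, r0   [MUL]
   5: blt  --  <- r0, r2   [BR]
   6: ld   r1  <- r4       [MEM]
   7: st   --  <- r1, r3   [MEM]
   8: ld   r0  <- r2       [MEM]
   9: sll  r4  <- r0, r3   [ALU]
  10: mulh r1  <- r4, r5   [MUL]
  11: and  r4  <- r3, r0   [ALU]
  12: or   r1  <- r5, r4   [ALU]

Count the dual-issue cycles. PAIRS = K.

0. ld.MEM @i0  | no-port MEM/MEM
1. st.MEM+sll.ALU @i1,i2  | 2-wide
2. beq.BR @i3  | no-port BR/MUL
3. mul.MUL @i4  | no-port MUL/BR
4. blt.BR+ld.MEM @i5,i6  | 2-wide
5. st.MEM @i7  | no-port MEM/MEM
6. ld.MEM @i8  | RAW r0
7. sll.ALU @i9  | RAW r4
8. mulh.MUL+and.ALU @i10,i11  | 2-wide
9. or.ALU @i12  | tail

PAIRS = 3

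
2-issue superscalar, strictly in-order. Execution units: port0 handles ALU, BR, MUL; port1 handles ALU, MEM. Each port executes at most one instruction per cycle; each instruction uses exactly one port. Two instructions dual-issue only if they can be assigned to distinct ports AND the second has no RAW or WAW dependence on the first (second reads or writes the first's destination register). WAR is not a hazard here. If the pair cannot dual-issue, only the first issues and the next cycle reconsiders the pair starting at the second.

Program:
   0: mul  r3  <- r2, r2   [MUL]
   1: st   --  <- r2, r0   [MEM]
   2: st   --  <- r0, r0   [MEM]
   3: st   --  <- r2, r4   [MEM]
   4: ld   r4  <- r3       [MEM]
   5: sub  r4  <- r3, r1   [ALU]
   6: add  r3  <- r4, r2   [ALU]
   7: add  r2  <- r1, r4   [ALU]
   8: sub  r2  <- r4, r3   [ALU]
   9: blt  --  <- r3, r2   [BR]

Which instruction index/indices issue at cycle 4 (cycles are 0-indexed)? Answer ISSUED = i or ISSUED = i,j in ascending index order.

ISSUED = 5

  cy0 -> i0,i1 (mul.MUL+st.MEM) 2-wide
  cy1 -> i2 (st.MEM) no-port MEM/MEM
  cy2 -> i3 (st.MEM) no-port MEM/MEM
  cy3 -> i4 (ld.MEM) WAW r4
  cy4 -> i5 (sub.ALU) RAW r4
  cy5 -> i6,i7 (add.ALU+add.ALU) 2-wide
  cy6 -> i8 (sub.ALU) RAW r2
  cy7 -> i9 (blt.BR) tail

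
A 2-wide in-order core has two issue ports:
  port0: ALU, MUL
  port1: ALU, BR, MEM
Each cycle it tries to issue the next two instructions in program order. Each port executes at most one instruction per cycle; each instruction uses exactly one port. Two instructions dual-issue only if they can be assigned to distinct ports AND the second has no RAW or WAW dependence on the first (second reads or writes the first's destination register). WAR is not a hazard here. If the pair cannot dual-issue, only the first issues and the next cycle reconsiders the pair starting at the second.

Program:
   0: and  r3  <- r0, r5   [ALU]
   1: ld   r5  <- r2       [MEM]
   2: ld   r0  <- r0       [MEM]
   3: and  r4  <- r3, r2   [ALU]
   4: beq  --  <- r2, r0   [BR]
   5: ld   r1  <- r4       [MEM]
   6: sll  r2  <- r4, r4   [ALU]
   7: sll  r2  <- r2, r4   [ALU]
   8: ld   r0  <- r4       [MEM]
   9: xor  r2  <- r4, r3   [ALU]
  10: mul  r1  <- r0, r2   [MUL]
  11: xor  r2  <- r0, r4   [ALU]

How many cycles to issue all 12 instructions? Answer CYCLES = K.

[0] i0+i1  and;ld  -- pair
[1] i2+i3  ld;and  -- pair
[2] i4  beq  -- no-port BR/MEM
[3] i5+i6  ld;sll  -- pair
[4] i7+i8  sll;ld  -- pair
[5] i9  xor  -- RAW r2
[6] i10+i11  mul;xor  -- pair

CYCLES = 7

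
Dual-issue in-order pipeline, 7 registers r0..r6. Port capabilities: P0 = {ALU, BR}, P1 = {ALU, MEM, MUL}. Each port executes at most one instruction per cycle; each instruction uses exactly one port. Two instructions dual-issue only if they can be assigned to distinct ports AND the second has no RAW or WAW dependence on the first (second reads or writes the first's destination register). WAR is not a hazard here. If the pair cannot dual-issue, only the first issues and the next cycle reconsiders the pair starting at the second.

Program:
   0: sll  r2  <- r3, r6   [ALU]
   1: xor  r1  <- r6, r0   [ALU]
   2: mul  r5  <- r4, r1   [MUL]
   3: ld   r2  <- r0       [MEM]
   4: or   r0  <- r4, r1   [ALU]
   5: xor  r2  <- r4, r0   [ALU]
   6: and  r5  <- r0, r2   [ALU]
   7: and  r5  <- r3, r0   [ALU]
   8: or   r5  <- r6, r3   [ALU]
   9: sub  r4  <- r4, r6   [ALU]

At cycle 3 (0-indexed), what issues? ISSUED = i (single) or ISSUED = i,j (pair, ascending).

ISSUED = 5

  cy0 -> i0&i1 (sll;xor) 2-wide
  cy1 -> i2 (mul) no-port MUL/MEM
  cy2 -> i3&i4 (ld;or) 2-wide
  cy3 -> i5 (xor) RAW r2
  cy4 -> i6 (and) WAW r5
  cy5 -> i7 (and) WAW r5
  cy6 -> i8&i9 (or;sub) 2-wide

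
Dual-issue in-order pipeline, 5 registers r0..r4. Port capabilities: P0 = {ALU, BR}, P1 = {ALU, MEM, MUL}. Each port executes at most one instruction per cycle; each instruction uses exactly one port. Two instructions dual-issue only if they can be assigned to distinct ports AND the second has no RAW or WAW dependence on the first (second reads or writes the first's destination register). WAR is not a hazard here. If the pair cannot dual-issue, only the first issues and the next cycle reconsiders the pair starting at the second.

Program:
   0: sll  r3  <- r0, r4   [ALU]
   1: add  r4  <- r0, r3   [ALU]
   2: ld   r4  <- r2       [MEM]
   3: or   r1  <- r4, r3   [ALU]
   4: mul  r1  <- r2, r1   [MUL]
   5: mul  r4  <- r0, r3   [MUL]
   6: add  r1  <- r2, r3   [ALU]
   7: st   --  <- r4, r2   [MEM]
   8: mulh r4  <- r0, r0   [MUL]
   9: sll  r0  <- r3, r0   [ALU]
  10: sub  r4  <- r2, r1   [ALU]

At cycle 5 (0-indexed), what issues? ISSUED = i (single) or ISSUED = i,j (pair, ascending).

ISSUED = 5,6

  cy0 -> i0 (sll.ALU) RAW r3
  cy1 -> i1 (add.ALU) WAW r4
  cy2 -> i2 (ld.MEM) RAW r4
  cy3 -> i3 (or.ALU) RAW+WAW r1
  cy4 -> i4 (mul.MUL) no-port MUL/MUL
  cy5 -> i5&i6 (mul.MUL/add.ALU) pair
  cy6 -> i7 (st.MEM) no-port MEM/MUL
  cy7 -> i8&i9 (mulh.MUL/sll.ALU) pair
  cy8 -> i10 (sub.ALU) tail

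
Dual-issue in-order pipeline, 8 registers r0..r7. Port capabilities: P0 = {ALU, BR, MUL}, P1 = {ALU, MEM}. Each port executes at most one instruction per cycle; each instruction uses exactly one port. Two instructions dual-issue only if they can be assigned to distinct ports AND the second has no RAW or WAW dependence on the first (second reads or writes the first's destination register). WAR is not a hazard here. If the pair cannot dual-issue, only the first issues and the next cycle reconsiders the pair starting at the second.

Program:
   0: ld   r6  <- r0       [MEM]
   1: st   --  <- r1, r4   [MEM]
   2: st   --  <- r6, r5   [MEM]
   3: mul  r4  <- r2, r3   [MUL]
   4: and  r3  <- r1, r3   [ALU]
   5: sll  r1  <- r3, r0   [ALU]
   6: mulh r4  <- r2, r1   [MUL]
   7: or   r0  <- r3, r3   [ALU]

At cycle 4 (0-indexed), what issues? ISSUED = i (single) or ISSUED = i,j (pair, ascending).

t=0 i0:ld ; no-port MEM/MEM
t=1 i1:st ; no-port MEM/MEM
t=2 i2,i3:st/mul ; 2-wide
t=3 i4:and ; RAW r3
t=4 i5:sll ; RAW r1
t=5 i6,i7:mulh/or ; 2-wide

ISSUED = 5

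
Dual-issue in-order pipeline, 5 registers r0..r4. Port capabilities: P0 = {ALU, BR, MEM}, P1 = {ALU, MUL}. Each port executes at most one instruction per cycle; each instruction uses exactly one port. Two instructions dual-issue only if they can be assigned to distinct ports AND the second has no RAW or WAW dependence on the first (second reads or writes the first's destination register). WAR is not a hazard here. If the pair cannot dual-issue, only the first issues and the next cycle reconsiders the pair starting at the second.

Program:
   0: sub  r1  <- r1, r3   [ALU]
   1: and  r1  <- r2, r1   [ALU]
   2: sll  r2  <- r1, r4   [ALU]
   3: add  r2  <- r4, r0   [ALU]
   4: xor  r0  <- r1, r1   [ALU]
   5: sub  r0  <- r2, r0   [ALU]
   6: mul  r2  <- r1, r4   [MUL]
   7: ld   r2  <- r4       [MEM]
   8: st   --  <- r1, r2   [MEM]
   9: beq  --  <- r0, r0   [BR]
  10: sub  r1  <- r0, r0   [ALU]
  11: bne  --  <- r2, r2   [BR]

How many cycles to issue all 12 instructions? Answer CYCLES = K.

#0 head=0: sub i0 RAW+WAW r1
#1 head=1: and i1 RAW r1
#2 head=2: sll i2 WAW r2
#3 head=3: add xor i3+i4 pair
#4 head=5: sub mul i5+i6 pair
#5 head=7: ld i7 no-port MEM/MEM
#6 head=8: st i8 no-port MEM/BR
#7 head=9: beq sub i9+i10 pair
#8 head=11: bne i11 tail

CYCLES = 9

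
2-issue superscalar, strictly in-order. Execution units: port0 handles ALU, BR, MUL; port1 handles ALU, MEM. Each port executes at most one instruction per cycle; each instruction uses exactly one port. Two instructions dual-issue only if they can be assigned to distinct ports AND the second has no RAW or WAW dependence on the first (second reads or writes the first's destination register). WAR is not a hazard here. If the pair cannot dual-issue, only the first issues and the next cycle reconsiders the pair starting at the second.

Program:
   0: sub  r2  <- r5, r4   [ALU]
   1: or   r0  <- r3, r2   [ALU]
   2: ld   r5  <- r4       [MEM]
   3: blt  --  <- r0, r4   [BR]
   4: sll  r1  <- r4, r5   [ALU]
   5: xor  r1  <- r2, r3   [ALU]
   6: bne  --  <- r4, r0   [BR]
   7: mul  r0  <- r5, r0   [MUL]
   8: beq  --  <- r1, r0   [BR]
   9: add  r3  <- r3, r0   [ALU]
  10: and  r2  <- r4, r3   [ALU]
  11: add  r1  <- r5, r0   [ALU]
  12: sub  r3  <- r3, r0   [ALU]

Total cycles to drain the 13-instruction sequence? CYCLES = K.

t=0 i0:sub ; RAW r2
t=1 i1+i2:or/ld ; dual
t=2 i3+i4:blt/sll ; dual
t=3 i5+i6:xor/bne ; dual
t=4 i7:mul ; no-port MUL/BR
t=5 i8+i9:beq/add ; dual
t=6 i10+i11:and/add ; dual
t=7 i12:sub ; tail

CYCLES = 8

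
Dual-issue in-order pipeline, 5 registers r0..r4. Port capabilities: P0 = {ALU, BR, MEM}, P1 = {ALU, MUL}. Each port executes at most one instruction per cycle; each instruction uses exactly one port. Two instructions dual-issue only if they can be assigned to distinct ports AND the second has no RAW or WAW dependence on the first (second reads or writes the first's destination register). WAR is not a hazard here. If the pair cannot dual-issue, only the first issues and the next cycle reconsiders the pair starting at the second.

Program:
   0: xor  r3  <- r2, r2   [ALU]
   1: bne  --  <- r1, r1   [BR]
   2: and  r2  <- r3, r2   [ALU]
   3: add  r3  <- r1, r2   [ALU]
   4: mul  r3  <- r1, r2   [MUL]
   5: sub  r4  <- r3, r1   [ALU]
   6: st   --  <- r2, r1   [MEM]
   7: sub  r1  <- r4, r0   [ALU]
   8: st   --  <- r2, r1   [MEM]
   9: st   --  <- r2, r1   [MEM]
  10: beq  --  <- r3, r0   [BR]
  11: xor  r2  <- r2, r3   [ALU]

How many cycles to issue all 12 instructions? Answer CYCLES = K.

#0 head=0: xor.ALU+bne.BR i0,i1 2-wide
#1 head=2: and.ALU i2 RAW r2
#2 head=3: add.ALU i3 WAW r3
#3 head=4: mul.MUL i4 RAW r3
#4 head=5: sub.ALU+st.MEM i5,i6 2-wide
#5 head=7: sub.ALU i7 RAW r1
#6 head=8: st.MEM i8 no-port MEM/MEM
#7 head=9: st.MEM i9 no-port MEM/BR
#8 head=10: beq.BR+xor.ALU i10,i11 2-wide

CYCLES = 9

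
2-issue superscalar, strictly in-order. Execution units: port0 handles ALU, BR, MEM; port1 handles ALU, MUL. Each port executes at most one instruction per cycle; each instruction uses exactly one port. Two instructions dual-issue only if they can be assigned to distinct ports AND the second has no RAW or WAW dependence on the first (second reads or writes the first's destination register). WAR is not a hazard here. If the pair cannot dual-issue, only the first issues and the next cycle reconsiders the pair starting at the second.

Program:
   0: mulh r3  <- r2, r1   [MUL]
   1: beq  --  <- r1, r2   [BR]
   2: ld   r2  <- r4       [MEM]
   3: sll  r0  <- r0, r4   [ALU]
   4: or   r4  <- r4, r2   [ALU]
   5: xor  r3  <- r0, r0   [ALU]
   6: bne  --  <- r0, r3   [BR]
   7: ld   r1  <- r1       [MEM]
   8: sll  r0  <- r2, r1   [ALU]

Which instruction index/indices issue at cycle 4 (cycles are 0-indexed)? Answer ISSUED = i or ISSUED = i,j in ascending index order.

ISSUED = 7

c0: i0/i1 mulh beq  pair
c1: i2/i3 ld sll  pair
c2: i4/i5 or xor  pair
c3: i6 bne  no-port BR/MEM
c4: i7 ld  RAW r1
c5: i8 sll  tail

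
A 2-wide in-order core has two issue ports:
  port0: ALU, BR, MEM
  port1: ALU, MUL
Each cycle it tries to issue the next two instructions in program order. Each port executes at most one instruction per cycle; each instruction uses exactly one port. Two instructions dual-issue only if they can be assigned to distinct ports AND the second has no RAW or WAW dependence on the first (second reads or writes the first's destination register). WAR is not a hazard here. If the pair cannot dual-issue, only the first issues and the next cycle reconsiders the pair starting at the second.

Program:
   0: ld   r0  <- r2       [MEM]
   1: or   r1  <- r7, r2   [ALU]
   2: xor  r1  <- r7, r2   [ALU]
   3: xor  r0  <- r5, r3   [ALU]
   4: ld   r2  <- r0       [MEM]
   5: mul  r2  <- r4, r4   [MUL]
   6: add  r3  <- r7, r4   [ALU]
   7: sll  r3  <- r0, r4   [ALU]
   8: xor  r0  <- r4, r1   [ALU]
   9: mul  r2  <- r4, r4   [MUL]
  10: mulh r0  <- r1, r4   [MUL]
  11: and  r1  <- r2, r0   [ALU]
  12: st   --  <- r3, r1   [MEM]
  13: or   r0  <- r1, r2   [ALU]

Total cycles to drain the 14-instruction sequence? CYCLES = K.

0. ld.MEM+or.ALU @i0/i1  | dual
1. xor.ALU+xor.ALU @i2/i3  | dual
2. ld.MEM @i4  | WAW r2
3. mul.MUL+add.ALU @i5/i6  | dual
4. sll.ALU+xor.ALU @i7/i8  | dual
5. mul.MUL @i9  | no-port MUL/MUL
6. mulh.MUL @i10  | RAW r0
7. and.ALU @i11  | RAW r1
8. st.MEM+or.ALU @i12/i13  | dual

CYCLES = 9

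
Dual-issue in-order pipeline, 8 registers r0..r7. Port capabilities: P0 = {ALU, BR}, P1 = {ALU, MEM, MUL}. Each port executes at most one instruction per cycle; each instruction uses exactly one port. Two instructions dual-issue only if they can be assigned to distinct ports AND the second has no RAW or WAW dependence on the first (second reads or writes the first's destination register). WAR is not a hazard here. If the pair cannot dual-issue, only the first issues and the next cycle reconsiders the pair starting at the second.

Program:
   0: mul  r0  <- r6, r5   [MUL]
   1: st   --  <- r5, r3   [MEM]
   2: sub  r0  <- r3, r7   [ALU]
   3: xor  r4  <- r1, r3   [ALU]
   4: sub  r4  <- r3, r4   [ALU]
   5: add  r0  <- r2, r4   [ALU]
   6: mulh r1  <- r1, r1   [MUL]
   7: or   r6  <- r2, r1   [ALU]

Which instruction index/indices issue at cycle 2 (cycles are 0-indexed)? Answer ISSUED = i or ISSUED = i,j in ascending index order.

ISSUED = 3

t=0 i0:mul ; no-port MUL/MEM
t=1 i1/i2:st;sub ; 2-wide
t=2 i3:xor ; RAW+WAW r4
t=3 i4:sub ; RAW r4
t=4 i5/i6:add;mulh ; 2-wide
t=5 i7:or ; tail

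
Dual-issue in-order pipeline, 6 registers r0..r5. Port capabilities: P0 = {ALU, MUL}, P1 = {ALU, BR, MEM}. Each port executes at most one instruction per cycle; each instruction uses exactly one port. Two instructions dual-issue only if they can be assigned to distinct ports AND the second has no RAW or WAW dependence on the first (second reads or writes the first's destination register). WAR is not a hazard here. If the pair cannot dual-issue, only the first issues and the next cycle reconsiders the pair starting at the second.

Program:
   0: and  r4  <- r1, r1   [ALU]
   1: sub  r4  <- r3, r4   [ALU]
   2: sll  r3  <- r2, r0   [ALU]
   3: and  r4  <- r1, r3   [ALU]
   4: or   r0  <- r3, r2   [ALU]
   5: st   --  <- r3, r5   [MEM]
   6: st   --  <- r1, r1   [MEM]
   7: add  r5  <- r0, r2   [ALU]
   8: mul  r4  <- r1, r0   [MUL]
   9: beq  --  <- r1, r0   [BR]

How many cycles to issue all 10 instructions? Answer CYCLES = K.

c0: i0 and.ALU  RAW+WAW r4
c1: i1/i2 sub.ALU/sll.ALU  2-wide
c2: i3/i4 and.ALU/or.ALU  2-wide
c3: i5 st.MEM  no-port MEM/MEM
c4: i6/i7 st.MEM/add.ALU  2-wide
c5: i8/i9 mul.MUL/beq.BR  2-wide

CYCLES = 6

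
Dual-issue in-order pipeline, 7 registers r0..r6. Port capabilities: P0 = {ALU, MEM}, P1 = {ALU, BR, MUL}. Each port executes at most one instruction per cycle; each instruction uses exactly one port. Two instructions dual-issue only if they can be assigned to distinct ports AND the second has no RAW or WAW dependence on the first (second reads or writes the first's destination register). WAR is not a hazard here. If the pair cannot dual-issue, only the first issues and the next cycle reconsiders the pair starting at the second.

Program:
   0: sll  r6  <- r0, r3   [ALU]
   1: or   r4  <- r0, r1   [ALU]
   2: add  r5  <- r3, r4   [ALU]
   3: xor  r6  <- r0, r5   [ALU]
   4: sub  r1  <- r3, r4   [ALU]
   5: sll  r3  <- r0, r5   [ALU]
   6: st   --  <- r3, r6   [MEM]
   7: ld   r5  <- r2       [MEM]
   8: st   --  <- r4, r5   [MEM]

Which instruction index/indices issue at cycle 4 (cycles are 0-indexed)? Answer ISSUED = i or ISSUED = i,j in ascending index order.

  cy0 -> i0&i1 (sll.ALU+or.ALU) pair
  cy1 -> i2 (add.ALU) RAW r5
  cy2 -> i3&i4 (xor.ALU+sub.ALU) pair
  cy3 -> i5 (sll.ALU) RAW r3
  cy4 -> i6 (st.MEM) no-port MEM/MEM
  cy5 -> i7 (ld.MEM) no-port MEM/MEM
  cy6 -> i8 (st.MEM) tail

ISSUED = 6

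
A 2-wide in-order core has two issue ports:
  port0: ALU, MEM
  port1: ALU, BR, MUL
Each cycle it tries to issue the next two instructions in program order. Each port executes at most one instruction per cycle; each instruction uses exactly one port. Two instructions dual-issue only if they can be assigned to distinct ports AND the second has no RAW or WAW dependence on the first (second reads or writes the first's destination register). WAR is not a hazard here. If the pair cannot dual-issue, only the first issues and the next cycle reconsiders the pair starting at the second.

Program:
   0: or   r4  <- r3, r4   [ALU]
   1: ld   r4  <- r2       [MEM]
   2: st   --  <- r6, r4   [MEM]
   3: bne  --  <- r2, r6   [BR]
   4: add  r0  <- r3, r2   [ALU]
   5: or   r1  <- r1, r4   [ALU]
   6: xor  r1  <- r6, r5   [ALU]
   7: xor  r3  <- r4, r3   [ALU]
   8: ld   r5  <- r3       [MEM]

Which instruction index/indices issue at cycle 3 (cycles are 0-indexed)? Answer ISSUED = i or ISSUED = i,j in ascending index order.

ISSUED = 4,5

[0] i0  or.ALU  -- WAW r4
[1] i1  ld.MEM  -- no-port MEM/MEM
[2] i2+i3  st.MEM+bne.BR  -- pair
[3] i4+i5  add.ALU+or.ALU  -- pair
[4] i6+i7  xor.ALU+xor.ALU  -- pair
[5] i8  ld.MEM  -- tail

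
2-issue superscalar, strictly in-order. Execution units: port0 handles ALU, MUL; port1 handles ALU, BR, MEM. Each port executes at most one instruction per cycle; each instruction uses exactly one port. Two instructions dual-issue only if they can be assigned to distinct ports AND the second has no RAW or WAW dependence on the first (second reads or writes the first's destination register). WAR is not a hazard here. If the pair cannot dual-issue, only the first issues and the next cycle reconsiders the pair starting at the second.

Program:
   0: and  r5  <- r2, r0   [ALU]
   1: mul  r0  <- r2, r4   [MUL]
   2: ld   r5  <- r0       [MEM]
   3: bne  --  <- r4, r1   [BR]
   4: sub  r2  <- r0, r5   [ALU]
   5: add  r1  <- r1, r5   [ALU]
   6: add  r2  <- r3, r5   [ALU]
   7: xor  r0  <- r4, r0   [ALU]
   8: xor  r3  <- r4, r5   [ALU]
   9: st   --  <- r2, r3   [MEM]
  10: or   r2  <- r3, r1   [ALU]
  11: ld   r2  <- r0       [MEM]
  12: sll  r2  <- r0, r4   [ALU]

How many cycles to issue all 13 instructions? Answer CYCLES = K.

0. and.ALU mul.MUL @i0+i1  | dual
1. ld.MEM @i2  | no-port MEM/BR
2. bne.BR sub.ALU @i3+i4  | dual
3. add.ALU add.ALU @i5+i6  | dual
4. xor.ALU xor.ALU @i7+i8  | dual
5. st.MEM or.ALU @i9+i10  | dual
6. ld.MEM @i11  | WAW r2
7. sll.ALU @i12  | tail

CYCLES = 8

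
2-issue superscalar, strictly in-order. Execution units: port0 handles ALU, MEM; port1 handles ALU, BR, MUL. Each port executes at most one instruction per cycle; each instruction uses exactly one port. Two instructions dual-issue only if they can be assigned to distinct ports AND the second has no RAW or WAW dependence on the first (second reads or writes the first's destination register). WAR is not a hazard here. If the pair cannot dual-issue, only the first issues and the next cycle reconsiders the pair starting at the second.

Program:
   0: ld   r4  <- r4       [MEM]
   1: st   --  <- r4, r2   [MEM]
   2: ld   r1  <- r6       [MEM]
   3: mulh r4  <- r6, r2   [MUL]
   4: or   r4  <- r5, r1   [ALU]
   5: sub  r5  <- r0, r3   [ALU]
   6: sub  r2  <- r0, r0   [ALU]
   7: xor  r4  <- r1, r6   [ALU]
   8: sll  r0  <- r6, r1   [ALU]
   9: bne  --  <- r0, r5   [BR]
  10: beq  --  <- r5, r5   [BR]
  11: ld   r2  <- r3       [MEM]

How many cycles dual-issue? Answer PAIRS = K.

[0] i0  ld  -- no-port MEM/MEM
[1] i1  st  -- no-port MEM/MEM
[2] i2,i3  ld mulh  -- 2-wide
[3] i4,i5  or sub  -- 2-wide
[4] i6,i7  sub xor  -- 2-wide
[5] i8  sll  -- RAW r0
[6] i9  bne  -- no-port BR/BR
[7] i10,i11  beq ld  -- 2-wide

PAIRS = 4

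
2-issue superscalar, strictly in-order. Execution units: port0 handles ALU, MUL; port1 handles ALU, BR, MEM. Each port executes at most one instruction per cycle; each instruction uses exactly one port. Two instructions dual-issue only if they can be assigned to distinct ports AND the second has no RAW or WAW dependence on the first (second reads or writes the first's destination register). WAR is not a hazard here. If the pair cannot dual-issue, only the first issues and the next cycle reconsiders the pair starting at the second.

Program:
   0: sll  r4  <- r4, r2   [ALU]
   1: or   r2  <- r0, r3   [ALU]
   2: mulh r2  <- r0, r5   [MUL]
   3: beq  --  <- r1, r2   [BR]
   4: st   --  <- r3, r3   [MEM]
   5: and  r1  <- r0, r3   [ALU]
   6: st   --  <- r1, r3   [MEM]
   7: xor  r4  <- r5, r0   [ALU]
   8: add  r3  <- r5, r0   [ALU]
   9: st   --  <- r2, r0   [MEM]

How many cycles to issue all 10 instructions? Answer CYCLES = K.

CYCLES = 6

  cy0 -> i0&i1 (sll.ALU or.ALU) pair
  cy1 -> i2 (mulh.MUL) RAW r2
  cy2 -> i3 (beq.BR) no-port BR/MEM
  cy3 -> i4&i5 (st.MEM and.ALU) pair
  cy4 -> i6&i7 (st.MEM xor.ALU) pair
  cy5 -> i8&i9 (add.ALU st.MEM) pair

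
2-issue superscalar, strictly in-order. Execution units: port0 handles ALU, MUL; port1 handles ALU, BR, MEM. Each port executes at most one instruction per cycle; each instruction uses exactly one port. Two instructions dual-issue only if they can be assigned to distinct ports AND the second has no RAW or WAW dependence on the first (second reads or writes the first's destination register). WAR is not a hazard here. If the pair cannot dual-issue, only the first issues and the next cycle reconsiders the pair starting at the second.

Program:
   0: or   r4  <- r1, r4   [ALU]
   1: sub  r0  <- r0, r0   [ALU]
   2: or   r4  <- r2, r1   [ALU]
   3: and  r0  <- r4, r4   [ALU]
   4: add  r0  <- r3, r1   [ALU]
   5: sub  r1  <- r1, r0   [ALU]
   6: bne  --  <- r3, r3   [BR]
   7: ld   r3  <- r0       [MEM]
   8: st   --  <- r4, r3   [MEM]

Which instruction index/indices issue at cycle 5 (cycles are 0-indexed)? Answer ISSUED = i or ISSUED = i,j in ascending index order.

ISSUED = 7

#0 head=0: or sub i0/i1 dual
#1 head=2: or i2 RAW r4
#2 head=3: and i3 WAW r0
#3 head=4: add i4 RAW r0
#4 head=5: sub bne i5/i6 dual
#5 head=7: ld i7 no-port MEM/MEM
#6 head=8: st i8 tail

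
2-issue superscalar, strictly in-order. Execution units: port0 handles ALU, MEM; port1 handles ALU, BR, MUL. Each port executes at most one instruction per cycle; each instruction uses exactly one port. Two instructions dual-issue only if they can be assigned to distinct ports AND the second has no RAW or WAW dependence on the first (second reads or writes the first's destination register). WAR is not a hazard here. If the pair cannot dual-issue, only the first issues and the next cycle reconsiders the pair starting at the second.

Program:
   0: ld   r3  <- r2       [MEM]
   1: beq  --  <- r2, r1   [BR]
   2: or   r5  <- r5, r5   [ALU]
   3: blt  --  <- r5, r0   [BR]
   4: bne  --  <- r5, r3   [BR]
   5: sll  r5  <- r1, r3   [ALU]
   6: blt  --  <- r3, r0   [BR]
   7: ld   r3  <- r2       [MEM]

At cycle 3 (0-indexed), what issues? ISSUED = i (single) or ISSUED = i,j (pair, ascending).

#0 head=0: ld.MEM beq.BR i0&i1 dual
#1 head=2: or.ALU i2 RAW r5
#2 head=3: blt.BR i3 no-port BR/BR
#3 head=4: bne.BR sll.ALU i4&i5 dual
#4 head=6: blt.BR ld.MEM i6&i7 dual

ISSUED = 4,5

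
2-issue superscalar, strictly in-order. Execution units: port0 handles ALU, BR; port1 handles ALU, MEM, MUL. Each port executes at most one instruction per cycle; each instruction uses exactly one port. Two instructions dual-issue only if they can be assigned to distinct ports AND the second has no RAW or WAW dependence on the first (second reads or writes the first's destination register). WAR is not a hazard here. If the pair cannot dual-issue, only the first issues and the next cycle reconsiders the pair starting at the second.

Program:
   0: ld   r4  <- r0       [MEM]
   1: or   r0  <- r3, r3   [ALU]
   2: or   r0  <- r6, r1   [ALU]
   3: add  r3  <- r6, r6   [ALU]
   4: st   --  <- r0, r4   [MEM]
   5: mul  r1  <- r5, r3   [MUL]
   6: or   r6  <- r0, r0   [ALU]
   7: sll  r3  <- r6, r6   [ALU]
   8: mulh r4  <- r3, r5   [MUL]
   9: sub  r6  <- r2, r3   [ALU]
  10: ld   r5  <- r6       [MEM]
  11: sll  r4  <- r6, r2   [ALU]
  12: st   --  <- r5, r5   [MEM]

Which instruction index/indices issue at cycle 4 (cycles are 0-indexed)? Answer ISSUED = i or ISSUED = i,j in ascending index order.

t=0 i0/i1:ld.MEM or.ALU ; dual
t=1 i2/i3:or.ALU add.ALU ; dual
t=2 i4:st.MEM ; no-port MEM/MUL
t=3 i5/i6:mul.MUL or.ALU ; dual
t=4 i7:sll.ALU ; RAW r3
t=5 i8/i9:mulh.MUL sub.ALU ; dual
t=6 i10/i11:ld.MEM sll.ALU ; dual
t=7 i12:st.MEM ; tail

ISSUED = 7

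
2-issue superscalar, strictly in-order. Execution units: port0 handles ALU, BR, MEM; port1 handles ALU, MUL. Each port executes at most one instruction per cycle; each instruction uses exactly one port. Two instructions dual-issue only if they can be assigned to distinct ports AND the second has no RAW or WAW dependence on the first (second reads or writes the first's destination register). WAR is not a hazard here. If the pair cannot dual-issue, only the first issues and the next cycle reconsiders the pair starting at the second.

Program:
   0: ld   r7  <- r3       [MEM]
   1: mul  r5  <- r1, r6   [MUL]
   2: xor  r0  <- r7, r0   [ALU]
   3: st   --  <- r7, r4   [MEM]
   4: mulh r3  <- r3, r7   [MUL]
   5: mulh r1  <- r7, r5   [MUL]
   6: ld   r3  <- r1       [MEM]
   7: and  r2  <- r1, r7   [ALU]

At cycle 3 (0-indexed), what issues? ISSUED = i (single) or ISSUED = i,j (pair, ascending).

ISSUED = 5

t=0 i0&i1:ld.MEM;mul.MUL ; dual
t=1 i2&i3:xor.ALU;st.MEM ; dual
t=2 i4:mulh.MUL ; no-port MUL/MUL
t=3 i5:mulh.MUL ; RAW r1
t=4 i6&i7:ld.MEM;and.ALU ; dual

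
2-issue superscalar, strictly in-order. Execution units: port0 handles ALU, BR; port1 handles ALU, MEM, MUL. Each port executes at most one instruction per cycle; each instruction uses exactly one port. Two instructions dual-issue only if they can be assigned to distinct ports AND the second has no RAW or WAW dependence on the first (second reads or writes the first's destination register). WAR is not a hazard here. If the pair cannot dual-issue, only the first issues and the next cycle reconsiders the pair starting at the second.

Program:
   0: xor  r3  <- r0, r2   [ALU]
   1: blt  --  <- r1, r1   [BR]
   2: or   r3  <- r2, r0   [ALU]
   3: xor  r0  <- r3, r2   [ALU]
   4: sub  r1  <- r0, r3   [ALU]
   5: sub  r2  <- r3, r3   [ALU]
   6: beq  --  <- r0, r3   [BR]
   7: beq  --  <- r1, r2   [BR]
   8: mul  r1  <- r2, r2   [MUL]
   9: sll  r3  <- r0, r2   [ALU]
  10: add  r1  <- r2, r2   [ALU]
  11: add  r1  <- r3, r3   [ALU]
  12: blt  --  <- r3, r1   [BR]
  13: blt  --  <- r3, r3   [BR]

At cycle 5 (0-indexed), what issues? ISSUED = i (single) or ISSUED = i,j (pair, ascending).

[0] i0/i1  xor;blt  -- pair
[1] i2  or  -- RAW r3
[2] i3  xor  -- RAW r0
[3] i4/i5  sub;sub  -- pair
[4] i6  beq  -- no-port BR/BR
[5] i7/i8  beq;mul  -- pair
[6] i9/i10  sll;add  -- pair
[7] i11  add  -- RAW r1
[8] i12  blt  -- no-port BR/BR
[9] i13  blt  -- tail

ISSUED = 7,8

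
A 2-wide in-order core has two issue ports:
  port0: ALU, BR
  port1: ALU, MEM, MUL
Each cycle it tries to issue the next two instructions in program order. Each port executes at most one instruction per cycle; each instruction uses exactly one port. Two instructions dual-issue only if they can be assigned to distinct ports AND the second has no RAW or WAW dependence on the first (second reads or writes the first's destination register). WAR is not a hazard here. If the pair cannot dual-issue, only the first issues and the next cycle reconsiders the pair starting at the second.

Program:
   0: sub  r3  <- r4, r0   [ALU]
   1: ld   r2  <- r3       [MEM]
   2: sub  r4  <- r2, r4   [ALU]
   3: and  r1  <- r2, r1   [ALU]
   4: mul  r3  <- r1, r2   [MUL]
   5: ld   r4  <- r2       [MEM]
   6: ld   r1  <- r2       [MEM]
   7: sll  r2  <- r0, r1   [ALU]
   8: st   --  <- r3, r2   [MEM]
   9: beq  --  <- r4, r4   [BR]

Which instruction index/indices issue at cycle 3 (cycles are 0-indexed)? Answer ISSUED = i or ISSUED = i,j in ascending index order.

#0 head=0: sub.ALU i0 RAW r3
#1 head=1: ld.MEM i1 RAW r2
#2 head=2: sub.ALU and.ALU i2+i3 dual
#3 head=4: mul.MUL i4 no-port MUL/MEM
#4 head=5: ld.MEM i5 no-port MEM/MEM
#5 head=6: ld.MEM i6 RAW r1
#6 head=7: sll.ALU i7 RAW r2
#7 head=8: st.MEM beq.BR i8+i9 dual

ISSUED = 4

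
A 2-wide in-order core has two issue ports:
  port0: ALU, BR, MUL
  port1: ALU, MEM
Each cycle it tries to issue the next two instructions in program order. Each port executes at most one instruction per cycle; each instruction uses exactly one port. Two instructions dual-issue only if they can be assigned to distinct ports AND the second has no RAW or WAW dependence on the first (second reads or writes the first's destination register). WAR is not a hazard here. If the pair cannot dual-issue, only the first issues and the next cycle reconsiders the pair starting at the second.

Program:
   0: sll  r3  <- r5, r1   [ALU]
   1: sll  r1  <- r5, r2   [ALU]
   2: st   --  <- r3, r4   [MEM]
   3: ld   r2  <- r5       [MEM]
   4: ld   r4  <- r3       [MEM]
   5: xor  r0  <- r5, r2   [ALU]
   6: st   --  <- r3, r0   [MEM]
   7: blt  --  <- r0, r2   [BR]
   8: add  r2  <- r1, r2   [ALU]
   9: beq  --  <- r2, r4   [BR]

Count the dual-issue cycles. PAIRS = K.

PAIRS = 3

  cy0 -> i0+i1 (sll.ALU sll.ALU) pair
  cy1 -> i2 (st.MEM) no-port MEM/MEM
  cy2 -> i3 (ld.MEM) no-port MEM/MEM
  cy3 -> i4+i5 (ld.MEM xor.ALU) pair
  cy4 -> i6+i7 (st.MEM blt.BR) pair
  cy5 -> i8 (add.ALU) RAW r2
  cy6 -> i9 (beq.BR) tail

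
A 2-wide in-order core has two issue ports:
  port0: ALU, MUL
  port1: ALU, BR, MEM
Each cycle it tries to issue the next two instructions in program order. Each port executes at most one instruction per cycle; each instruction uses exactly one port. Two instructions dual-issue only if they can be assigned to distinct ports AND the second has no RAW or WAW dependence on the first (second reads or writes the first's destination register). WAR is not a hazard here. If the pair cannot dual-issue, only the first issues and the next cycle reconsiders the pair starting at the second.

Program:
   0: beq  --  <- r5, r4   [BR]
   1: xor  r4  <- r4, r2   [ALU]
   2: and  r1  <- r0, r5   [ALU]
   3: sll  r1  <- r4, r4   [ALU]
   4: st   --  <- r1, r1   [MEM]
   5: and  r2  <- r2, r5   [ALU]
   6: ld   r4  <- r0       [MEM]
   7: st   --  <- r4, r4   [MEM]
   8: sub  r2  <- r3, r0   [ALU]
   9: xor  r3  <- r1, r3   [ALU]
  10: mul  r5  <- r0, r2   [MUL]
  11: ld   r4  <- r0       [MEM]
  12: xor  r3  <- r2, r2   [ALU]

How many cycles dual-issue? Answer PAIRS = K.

t=0 i0,i1:beq/xor ; dual
t=1 i2:and ; WAW r1
t=2 i3:sll ; RAW r1
t=3 i4,i5:st/and ; dual
t=4 i6:ld ; no-port MEM/MEM
t=5 i7,i8:st/sub ; dual
t=6 i9,i10:xor/mul ; dual
t=7 i11,i12:ld/xor ; dual

PAIRS = 5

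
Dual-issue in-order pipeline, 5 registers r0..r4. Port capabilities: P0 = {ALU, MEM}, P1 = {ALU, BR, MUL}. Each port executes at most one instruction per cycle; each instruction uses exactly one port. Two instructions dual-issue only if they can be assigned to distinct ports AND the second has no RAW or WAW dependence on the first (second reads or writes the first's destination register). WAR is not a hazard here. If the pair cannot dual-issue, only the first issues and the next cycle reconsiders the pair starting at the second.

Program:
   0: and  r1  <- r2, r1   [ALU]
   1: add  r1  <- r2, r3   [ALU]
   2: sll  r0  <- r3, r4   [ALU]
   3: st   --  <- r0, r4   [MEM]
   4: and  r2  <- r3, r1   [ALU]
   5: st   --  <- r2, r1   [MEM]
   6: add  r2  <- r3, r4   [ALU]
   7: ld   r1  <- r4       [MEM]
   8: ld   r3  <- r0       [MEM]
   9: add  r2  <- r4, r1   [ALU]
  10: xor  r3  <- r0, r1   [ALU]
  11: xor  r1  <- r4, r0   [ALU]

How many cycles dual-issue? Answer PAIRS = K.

0. and.ALU @i0  | WAW r1
1. add.ALU sll.ALU @i1+i2  | pair
2. st.MEM and.ALU @i3+i4  | pair
3. st.MEM add.ALU @i5+i6  | pair
4. ld.MEM @i7  | no-port MEM/MEM
5. ld.MEM add.ALU @i8+i9  | pair
6. xor.ALU xor.ALU @i10+i11  | pair

PAIRS = 5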